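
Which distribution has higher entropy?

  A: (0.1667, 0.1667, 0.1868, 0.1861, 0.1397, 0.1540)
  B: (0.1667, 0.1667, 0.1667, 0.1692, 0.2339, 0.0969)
A

Both distributions are close to uniform, making this a harder comparison.

H(A) = 2.5777 bits
H(B) = 2.5427 bits

The distribution closer to uniform has higher entropy.
Answer: A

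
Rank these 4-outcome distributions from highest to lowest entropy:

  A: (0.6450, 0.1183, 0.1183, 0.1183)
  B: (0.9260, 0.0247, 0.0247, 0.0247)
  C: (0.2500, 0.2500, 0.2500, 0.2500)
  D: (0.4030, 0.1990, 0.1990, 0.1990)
C > D > A > B

Key insight: Entropy is maximized by uniform distributions and minimized by concentrated distributions.

Entropies:
  H(A) = 1.5011 bits
  H(B) = 0.4980 bits
  H(C) = 2.0000 bits
  H(D) = 1.9189 bits

Ranking: C > D > A > B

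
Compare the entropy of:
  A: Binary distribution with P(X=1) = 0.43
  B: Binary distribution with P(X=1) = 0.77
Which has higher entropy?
A

For binary distributions, entropy is maximized at p=0.5 and decreases as p moves toward 0 or 1.

H(A) = H(0.43) = 0.9858 bits
H(B) = H(0.77) = 0.7780 bits

Distribution A (p=0.43) is closer to uniform (p=0.5), so it has higher entropy.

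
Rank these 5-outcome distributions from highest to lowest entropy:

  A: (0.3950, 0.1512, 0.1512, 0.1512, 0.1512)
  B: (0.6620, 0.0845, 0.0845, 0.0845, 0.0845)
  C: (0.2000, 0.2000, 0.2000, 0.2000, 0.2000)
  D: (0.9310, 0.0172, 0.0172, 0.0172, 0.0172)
C > A > B > D

Key insight: Entropy is maximized by uniform distributions and minimized by concentrated distributions.

Entropies:
  H(A) = 2.1780 bits
  H(B) = 1.5989 bits
  H(C) = 2.3219 bits
  H(D) = 0.5002 bits

Ranking: C > A > B > D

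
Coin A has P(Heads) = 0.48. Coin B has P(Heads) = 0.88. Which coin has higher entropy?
A

For binary distributions, entropy is maximized at p=0.5 and decreases as p moves toward 0 or 1.

H(A) = H(0.48) = 0.9988 bits
H(B) = H(0.88) = 0.5294 bits

Distribution A (p=0.48) is closer to uniform (p=0.5), so it has higher entropy.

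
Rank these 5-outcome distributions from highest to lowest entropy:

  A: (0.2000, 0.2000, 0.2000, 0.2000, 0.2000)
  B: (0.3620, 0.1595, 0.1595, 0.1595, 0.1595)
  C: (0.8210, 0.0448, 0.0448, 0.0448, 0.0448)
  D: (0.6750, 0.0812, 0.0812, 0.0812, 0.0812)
A > B > D > C

Key insight: Entropy is maximized by uniform distributions and minimized by concentrated distributions.

Entropies:
  H(A) = 2.3219 bits
  H(B) = 2.2203 bits
  H(C) = 1.0359 bits
  H(D) = 1.5597 bits

Ranking: A > B > D > C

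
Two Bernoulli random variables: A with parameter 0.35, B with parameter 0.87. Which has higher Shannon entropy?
A

For binary distributions, entropy is maximized at p=0.5 and decreases as p moves toward 0 or 1.

H(A) = H(0.35) = 0.9341 bits
H(B) = H(0.87) = 0.5574 bits

Distribution A (p=0.35) is closer to uniform (p=0.5), so it has higher entropy.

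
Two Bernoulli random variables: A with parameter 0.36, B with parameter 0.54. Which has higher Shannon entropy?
B

For binary distributions, entropy is maximized at p=0.5 and decreases as p moves toward 0 or 1.

H(A) = H(0.36) = 0.9427 bits
H(B) = H(0.54) = 0.9954 bits

Distribution B (p=0.54) is closer to uniform (p=0.5), so it has higher entropy.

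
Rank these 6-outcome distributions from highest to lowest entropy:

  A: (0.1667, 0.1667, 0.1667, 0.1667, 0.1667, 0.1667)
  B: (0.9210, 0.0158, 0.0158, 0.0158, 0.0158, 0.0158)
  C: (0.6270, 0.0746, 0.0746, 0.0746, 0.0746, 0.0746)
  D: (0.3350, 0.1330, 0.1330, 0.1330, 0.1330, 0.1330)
A > D > C > B

Key insight: Entropy is maximized by uniform distributions and minimized by concentrated distributions.

Entropies:
  H(A) = 2.5850 bits
  H(B) = 0.5821 bits
  H(C) = 1.8190 bits
  H(D) = 2.4640 bits

Ranking: A > D > C > B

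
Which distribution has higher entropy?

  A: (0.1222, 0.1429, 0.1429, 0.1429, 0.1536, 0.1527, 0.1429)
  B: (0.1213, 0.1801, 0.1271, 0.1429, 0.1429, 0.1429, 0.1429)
A

Both distributions are close to uniform, making this a harder comparison.

H(A) = 2.8040 bits
H(B) = 2.7971 bits

The distribution closer to uniform has higher entropy.
Answer: A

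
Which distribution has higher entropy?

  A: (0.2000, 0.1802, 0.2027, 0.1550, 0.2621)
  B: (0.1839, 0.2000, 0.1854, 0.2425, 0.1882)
B

Both distributions are close to uniform, making this a harder comparison.

H(A) = 2.2999 bits
H(B) = 2.3136 bits

The distribution closer to uniform has higher entropy.
Answer: B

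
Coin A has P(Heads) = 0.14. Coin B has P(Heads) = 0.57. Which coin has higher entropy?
B

For binary distributions, entropy is maximized at p=0.5 and decreases as p moves toward 0 or 1.

H(A) = H(0.14) = 0.5842 bits
H(B) = H(0.57) = 0.9858 bits

Distribution B (p=0.57) is closer to uniform (p=0.5), so it has higher entropy.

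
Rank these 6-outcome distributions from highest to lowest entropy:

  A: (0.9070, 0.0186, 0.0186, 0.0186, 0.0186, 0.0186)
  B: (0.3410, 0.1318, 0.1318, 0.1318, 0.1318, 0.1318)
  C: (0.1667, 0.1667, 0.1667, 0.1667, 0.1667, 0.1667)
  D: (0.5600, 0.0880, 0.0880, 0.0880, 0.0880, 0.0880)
C > B > D > A

Key insight: Entropy is maximized by uniform distributions and minimized by concentrated distributions.

Entropies:
  H(A) = 0.6623 bits
  H(B) = 2.4559 bits
  H(C) = 2.5850 bits
  H(D) = 2.0112 bits

Ranking: C > B > D > A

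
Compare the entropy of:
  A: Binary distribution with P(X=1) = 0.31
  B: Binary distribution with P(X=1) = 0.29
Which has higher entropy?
A

For binary distributions, entropy is maximized at p=0.5 and decreases as p moves toward 0 or 1.

H(A) = H(0.31) = 0.8932 bits
H(B) = H(0.29) = 0.8687 bits

Distribution A (p=0.31) is closer to uniform (p=0.5), so it has higher entropy.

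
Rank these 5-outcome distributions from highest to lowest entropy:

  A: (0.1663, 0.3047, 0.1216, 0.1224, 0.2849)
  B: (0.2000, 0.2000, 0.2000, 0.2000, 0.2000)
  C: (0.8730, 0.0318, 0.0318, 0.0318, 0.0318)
B > A > C

Key insight: Entropy is maximized by uniform distributions and minimized by concentrated distributions.

- Uniform distributions have maximum entropy log₂(5) = 2.3219 bits
- The more "peaked" or concentrated a distribution, the lower its entropy

Entropies:
  H(A) = 2.2095 bits
  H(B) = 2.3219 bits
  H(C) = 0.8032 bits

Ranking: B > A > C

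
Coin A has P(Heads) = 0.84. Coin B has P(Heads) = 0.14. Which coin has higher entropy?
A

For binary distributions, entropy is maximized at p=0.5 and decreases as p moves toward 0 or 1.

H(A) = H(0.84) = 0.6343 bits
H(B) = H(0.14) = 0.5842 bits

Distribution A (p=0.84) is closer to uniform (p=0.5), so it has higher entropy.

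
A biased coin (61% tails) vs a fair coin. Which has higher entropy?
Fair coin

The fair coin is uniform (p=0.5), maximizing binary entropy at 1 bit. The biased coin has H(0.61) ≈ 0.965 bits — its outcome is more predictable, so its entropy is lower.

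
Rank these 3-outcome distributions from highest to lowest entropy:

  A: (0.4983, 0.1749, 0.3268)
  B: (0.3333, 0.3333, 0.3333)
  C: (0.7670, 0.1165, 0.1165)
B > A > C

Key insight: Entropy is maximized by uniform distributions and minimized by concentrated distributions.

- Uniform distributions have maximum entropy log₂(3) = 1.5850 bits
- The more "peaked" or concentrated a distribution, the lower its entropy

Entropies:
  H(A) = 1.4680 bits
  H(B) = 1.5850 bits
  H(C) = 1.0162 bits

Ranking: B > A > C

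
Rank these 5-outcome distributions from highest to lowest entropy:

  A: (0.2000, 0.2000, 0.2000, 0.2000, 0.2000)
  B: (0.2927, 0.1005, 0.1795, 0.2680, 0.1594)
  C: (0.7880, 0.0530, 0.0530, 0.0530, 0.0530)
A > B > C

Key insight: Entropy is maximized by uniform distributions and minimized by concentrated distributions.

- Uniform distributions have maximum entropy log₂(5) = 2.3219 bits
- The more "peaked" or concentrated a distribution, the lower its entropy

Entropies:
  H(A) = 2.3219 bits
  H(B) = 2.2280 bits
  H(C) = 1.1693 bits

Ranking: A > B > C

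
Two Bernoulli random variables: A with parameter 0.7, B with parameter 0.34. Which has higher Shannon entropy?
B

For binary distributions, entropy is maximized at p=0.5 and decreases as p moves toward 0 or 1.

H(A) = H(0.7) = 0.8813 bits
H(B) = H(0.34) = 0.9248 bits

Distribution B (p=0.34) is closer to uniform (p=0.5), so it has higher entropy.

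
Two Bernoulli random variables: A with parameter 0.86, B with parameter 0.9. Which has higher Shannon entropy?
A

For binary distributions, entropy is maximized at p=0.5 and decreases as p moves toward 0 or 1.

H(A) = H(0.86) = 0.5842 bits
H(B) = H(0.9) = 0.4690 bits

Distribution A (p=0.86) is closer to uniform (p=0.5), so it has higher entropy.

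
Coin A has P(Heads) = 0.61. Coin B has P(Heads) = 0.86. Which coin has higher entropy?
A

For binary distributions, entropy is maximized at p=0.5 and decreases as p moves toward 0 or 1.

H(A) = H(0.61) = 0.9648 bits
H(B) = H(0.86) = 0.5842 bits

Distribution A (p=0.61) is closer to uniform (p=0.5), so it has higher entropy.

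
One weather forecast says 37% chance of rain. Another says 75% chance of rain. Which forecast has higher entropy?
37% forecast

Treat each forecast as a Bernoulli distribution. Binary entropy is maximized at p=0.5 and falls off symmetrically toward 0 or 1. The 37% forecast is closer to 50%, so it is more uncertain. H(37%) ≈ 0.951 bits, H(75%) ≈ 0.811 bits.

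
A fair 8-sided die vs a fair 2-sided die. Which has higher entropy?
8-sided die

Both are uniform distributions; for uniform over n outcomes, H = log₂(n). H(8-sided) = log₂(8) = 3.000 bits and H(2-sided) = log₂(2) = 1.000 bits. More outcomes in a uniform distribution means higher entropy.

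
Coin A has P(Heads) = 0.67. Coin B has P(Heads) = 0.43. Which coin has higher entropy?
B

For binary distributions, entropy is maximized at p=0.5 and decreases as p moves toward 0 or 1.

H(A) = H(0.67) = 0.9149 bits
H(B) = H(0.43) = 0.9858 bits

Distribution B (p=0.43) is closer to uniform (p=0.5), so it has higher entropy.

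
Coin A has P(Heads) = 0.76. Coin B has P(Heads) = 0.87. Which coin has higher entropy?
A

For binary distributions, entropy is maximized at p=0.5 and decreases as p moves toward 0 or 1.

H(A) = H(0.76) = 0.7950 bits
H(B) = H(0.87) = 0.5574 bits

Distribution A (p=0.76) is closer to uniform (p=0.5), so it has higher entropy.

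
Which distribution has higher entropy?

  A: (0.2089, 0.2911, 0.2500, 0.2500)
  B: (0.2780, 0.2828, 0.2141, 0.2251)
A

Both distributions are close to uniform, making this a harder comparison.

H(A) = 1.9902 bits
H(B) = 1.9891 bits

The distribution closer to uniform has higher entropy.
Answer: A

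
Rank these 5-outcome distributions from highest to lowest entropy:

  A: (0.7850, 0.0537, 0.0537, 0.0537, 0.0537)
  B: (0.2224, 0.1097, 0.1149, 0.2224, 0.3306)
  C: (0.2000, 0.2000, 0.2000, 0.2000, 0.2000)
C > B > A

Key insight: Entropy is maximized by uniform distributions and minimized by concentrated distributions.

- Uniform distributions have maximum entropy log₂(5) = 2.3219 bits
- The more "peaked" or concentrated a distribution, the lower its entropy

Entropies:
  H(A) = 1.1809 bits
  H(B) = 2.2010 bits
  H(C) = 2.3219 bits

Ranking: C > B > A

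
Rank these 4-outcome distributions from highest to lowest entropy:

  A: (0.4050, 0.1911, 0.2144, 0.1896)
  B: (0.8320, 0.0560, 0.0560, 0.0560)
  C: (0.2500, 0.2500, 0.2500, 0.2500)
C > A > B

Key insight: Entropy is maximized by uniform distributions and minimized by concentrated distributions.

- Uniform distributions have maximum entropy log₂(4) = 2.0000 bits
- The more "peaked" or concentrated a distribution, the lower its entropy

Entropies:
  H(A) = 1.9155 bits
  H(B) = 0.9194 bits
  H(C) = 2.0000 bits

Ranking: C > A > B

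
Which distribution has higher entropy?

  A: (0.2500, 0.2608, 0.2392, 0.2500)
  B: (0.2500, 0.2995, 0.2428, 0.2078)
A

Both distributions are close to uniform, making this a harder comparison.

H(A) = 1.9993 bits
H(B) = 1.9877 bits

The distribution closer to uniform has higher entropy.
Answer: A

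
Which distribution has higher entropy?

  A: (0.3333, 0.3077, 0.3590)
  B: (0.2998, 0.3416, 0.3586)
A

Both distributions are close to uniform, making this a harder comparison.

H(A) = 1.5821 bits
H(B) = 1.5809 bits

The distribution closer to uniform has higher entropy.
Answer: A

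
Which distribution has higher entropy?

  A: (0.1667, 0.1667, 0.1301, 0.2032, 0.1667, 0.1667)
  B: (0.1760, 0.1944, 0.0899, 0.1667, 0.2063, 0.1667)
A

Both distributions are close to uniform, making this a harder comparison.

H(A) = 2.5733 bits
H(B) = 2.5445 bits

The distribution closer to uniform has higher entropy.
Answer: A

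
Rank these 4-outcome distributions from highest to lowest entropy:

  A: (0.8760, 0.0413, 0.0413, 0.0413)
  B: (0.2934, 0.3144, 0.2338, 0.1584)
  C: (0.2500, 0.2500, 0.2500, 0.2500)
C > B > A

Key insight: Entropy is maximized by uniform distributions and minimized by concentrated distributions.

- Uniform distributions have maximum entropy log₂(4) = 2.0000 bits
- The more "peaked" or concentrated a distribution, the lower its entropy

Entropies:
  H(A) = 0.7373 bits
  H(B) = 1.9551 bits
  H(C) = 2.0000 bits

Ranking: C > B > A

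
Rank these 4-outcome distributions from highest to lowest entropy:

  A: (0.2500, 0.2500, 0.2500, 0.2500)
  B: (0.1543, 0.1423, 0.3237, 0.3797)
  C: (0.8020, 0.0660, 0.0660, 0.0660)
A > B > C

Key insight: Entropy is maximized by uniform distributions and minimized by concentrated distributions.

- Uniform distributions have maximum entropy log₂(4) = 2.0000 bits
- The more "peaked" or concentrated a distribution, the lower its entropy

Entropies:
  H(A) = 2.0000 bits
  H(B) = 1.8735 bits
  H(C) = 1.0317 bits

Ranking: A > B > C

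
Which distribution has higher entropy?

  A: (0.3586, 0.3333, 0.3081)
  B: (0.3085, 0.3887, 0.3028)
A

Both distributions are close to uniform, making this a harder comparison.

H(A) = 1.5822 bits
H(B) = 1.5752 bits

The distribution closer to uniform has higher entropy.
Answer: A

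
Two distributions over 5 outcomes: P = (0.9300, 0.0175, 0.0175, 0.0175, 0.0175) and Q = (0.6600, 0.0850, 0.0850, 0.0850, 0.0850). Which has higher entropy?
Q

P is highly concentrated on one outcome (93%), making it nearly deterministic. Q spreads its mass more evenly (max 66%). The more spread-out distribution has higher entropy: H(P) ≈ 0.506 bits, H(Q) ≈ 1.605 bits.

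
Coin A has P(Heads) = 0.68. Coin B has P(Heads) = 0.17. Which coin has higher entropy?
A

For binary distributions, entropy is maximized at p=0.5 and decreases as p moves toward 0 or 1.

H(A) = H(0.68) = 0.9044 bits
H(B) = H(0.17) = 0.6577 bits

Distribution A (p=0.68) is closer to uniform (p=0.5), so it has higher entropy.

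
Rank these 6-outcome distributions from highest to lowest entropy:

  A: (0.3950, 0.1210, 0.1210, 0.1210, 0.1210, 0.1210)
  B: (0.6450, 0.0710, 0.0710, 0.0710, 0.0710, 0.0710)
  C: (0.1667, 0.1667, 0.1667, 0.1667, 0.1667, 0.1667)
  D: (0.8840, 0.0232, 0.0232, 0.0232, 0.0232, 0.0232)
C > A > B > D

Key insight: Entropy is maximized by uniform distributions and minimized by concentrated distributions.

Entropies:
  H(A) = 2.3727 bits
  H(B) = 1.7627 bits
  H(C) = 2.5850 bits
  H(D) = 0.7871 bits

Ranking: C > A > B > D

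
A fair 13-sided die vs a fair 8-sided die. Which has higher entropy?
13-sided die

Both are uniform distributions; for uniform over n outcomes, H = log₂(n). H(13-sided) = log₂(13) = 3.700 bits and H(8-sided) = log₂(8) = 3.000 bits. More outcomes in a uniform distribution means higher entropy.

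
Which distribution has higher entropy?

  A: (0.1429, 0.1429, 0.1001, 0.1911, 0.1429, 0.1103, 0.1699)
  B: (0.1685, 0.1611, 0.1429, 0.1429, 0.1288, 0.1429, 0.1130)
B

Both distributions are close to uniform, making this a harder comparison.

H(A) = 2.7771 bits
H(B) = 2.7967 bits

The distribution closer to uniform has higher entropy.
Answer: B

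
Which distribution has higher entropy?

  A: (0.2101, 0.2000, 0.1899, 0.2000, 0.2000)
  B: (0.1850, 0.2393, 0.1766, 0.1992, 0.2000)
A

Both distributions are close to uniform, making this a harder comparison.

H(A) = 2.3212 bits
H(B) = 2.3138 bits

The distribution closer to uniform has higher entropy.
Answer: A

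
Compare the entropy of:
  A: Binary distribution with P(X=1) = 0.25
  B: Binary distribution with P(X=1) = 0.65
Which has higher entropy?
B

For binary distributions, entropy is maximized at p=0.5 and decreases as p moves toward 0 or 1.

H(A) = H(0.25) = 0.8113 bits
H(B) = H(0.65) = 0.9341 bits

Distribution B (p=0.65) is closer to uniform (p=0.5), so it has higher entropy.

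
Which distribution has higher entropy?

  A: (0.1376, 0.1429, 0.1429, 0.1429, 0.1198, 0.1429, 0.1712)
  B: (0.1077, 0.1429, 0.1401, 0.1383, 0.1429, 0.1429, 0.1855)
A

Both distributions are close to uniform, making this a harder comparison.

H(A) = 2.8006 bits
H(B) = 2.7920 bits

The distribution closer to uniform has higher entropy.
Answer: A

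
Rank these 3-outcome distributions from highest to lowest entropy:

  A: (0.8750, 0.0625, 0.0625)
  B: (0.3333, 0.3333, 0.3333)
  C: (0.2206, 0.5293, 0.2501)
B > C > A

Key insight: Entropy is maximized by uniform distributions and minimized by concentrated distributions.

- Uniform distributions have maximum entropy log₂(3) = 1.5850 bits
- The more "peaked" or concentrated a distribution, the lower its entropy

Entropies:
  H(A) = 0.6686 bits
  H(B) = 1.5850 bits
  H(C) = 1.4669 bits

Ranking: B > C > A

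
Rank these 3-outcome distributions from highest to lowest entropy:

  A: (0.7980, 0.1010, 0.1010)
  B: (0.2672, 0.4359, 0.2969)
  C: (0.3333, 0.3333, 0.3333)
C > B > A

Key insight: Entropy is maximized by uniform distributions and minimized by concentrated distributions.

- Uniform distributions have maximum entropy log₂(3) = 1.5850 bits
- The more "peaked" or concentrated a distribution, the lower its entropy

Entropies:
  H(A) = 0.9279 bits
  H(B) = 1.5511 bits
  H(C) = 1.5850 bits

Ranking: C > B > A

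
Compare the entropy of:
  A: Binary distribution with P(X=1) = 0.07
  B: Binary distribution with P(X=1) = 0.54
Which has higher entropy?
B

For binary distributions, entropy is maximized at p=0.5 and decreases as p moves toward 0 or 1.

H(A) = H(0.07) = 0.3659 bits
H(B) = H(0.54) = 0.9954 bits

Distribution B (p=0.54) is closer to uniform (p=0.5), so it has higher entropy.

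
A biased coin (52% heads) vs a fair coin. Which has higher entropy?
Fair coin

The fair coin is uniform (p=0.5), maximizing binary entropy at 1 bit. The biased coin has H(0.52) ≈ 0.999 bits — its outcome is more predictable, so its entropy is lower.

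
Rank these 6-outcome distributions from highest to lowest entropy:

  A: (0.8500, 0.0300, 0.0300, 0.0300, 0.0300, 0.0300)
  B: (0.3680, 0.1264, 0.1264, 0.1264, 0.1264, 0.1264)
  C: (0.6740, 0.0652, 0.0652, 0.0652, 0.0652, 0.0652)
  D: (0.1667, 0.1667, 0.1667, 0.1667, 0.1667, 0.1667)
D > B > C > A

Key insight: Entropy is maximized by uniform distributions and minimized by concentrated distributions.

Entropies:
  H(A) = 0.9581 bits
  H(B) = 2.4166 bits
  H(C) = 1.6677 bits
  H(D) = 2.5850 bits

Ranking: D > B > C > A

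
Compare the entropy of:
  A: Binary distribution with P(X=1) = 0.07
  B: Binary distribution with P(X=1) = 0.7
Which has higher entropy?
B

For binary distributions, entropy is maximized at p=0.5 and decreases as p moves toward 0 or 1.

H(A) = H(0.07) = 0.3659 bits
H(B) = H(0.7) = 0.8813 bits

Distribution B (p=0.7) is closer to uniform (p=0.5), so it has higher entropy.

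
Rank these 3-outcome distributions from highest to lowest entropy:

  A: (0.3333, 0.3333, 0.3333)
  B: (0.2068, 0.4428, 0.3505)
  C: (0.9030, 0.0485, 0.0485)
A > B > C

Key insight: Entropy is maximized by uniform distributions and minimized by concentrated distributions.

- Uniform distributions have maximum entropy log₂(3) = 1.5850 bits
- The more "peaked" or concentrated a distribution, the lower its entropy

Entropies:
  H(A) = 1.5850 bits
  H(B) = 1.5207 bits
  H(C) = 0.5564 bits

Ranking: A > B > C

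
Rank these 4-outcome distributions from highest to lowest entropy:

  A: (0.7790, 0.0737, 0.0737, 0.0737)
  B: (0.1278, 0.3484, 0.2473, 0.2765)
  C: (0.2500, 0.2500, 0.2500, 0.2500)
C > B > A

Key insight: Entropy is maximized by uniform distributions and minimized by concentrated distributions.

- Uniform distributions have maximum entropy log₂(4) = 2.0000 bits
- The more "peaked" or concentrated a distribution, the lower its entropy

Entropies:
  H(A) = 1.1123 bits
  H(B) = 1.9206 bits
  H(C) = 2.0000 bits

Ranking: C > B > A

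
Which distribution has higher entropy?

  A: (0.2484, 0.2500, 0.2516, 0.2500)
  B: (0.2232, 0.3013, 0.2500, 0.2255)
A

Both distributions are close to uniform, making this a harder comparison.

H(A) = 2.0000 bits
H(B) = 1.9889 bits

The distribution closer to uniform has higher entropy.
Answer: A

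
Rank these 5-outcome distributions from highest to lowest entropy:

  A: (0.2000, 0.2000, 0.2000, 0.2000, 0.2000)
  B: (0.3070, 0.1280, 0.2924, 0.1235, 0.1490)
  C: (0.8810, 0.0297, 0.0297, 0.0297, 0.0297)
A > B > C

Key insight: Entropy is maximized by uniform distributions and minimized by concentrated distributions.

- Uniform distributions have maximum entropy log₂(5) = 2.3219 bits
- The more "peaked" or concentrated a distribution, the lower its entropy

Entropies:
  H(A) = 2.3219 bits
  H(B) = 2.2034 bits
  H(C) = 0.7645 bits

Ranking: A > B > C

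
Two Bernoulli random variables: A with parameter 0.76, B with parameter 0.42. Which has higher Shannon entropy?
B

For binary distributions, entropy is maximized at p=0.5 and decreases as p moves toward 0 or 1.

H(A) = H(0.76) = 0.7950 bits
H(B) = H(0.42) = 0.9815 bits

Distribution B (p=0.42) is closer to uniform (p=0.5), so it has higher entropy.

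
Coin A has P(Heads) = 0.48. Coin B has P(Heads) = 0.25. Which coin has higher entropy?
A

For binary distributions, entropy is maximized at p=0.5 and decreases as p moves toward 0 or 1.

H(A) = H(0.48) = 0.9988 bits
H(B) = H(0.25) = 0.8113 bits

Distribution A (p=0.48) is closer to uniform (p=0.5), so it has higher entropy.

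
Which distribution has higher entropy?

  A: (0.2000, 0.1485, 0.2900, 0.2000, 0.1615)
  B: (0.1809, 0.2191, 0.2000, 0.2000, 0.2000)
B

Both distributions are close to uniform, making this a harder comparison.

H(A) = 2.2801 bits
H(B) = 2.3193 bits

The distribution closer to uniform has higher entropy.
Answer: B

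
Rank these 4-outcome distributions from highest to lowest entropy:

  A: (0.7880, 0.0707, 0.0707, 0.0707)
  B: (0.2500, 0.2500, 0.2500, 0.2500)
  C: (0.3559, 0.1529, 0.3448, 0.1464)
B > C > A

Key insight: Entropy is maximized by uniform distributions and minimized by concentrated distributions.

- Uniform distributions have maximum entropy log₂(4) = 2.0000 bits
- The more "peaked" or concentrated a distribution, the lower its entropy

Entropies:
  H(A) = 1.0813 bits
  H(B) = 2.0000 bits
  H(C) = 1.8802 bits

Ranking: B > C > A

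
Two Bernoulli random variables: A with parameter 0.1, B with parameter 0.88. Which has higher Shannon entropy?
B

For binary distributions, entropy is maximized at p=0.5 and decreases as p moves toward 0 or 1.

H(A) = H(0.1) = 0.4690 bits
H(B) = H(0.88) = 0.5294 bits

Distribution B (p=0.88) is closer to uniform (p=0.5), so it has higher entropy.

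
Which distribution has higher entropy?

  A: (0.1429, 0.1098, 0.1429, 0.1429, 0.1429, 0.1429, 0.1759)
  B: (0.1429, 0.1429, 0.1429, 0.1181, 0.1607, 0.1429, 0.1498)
B

Both distributions are close to uniform, making this a harder comparison.

H(A) = 2.7962 bits
H(B) = 2.8023 bits

The distribution closer to uniform has higher entropy.
Answer: B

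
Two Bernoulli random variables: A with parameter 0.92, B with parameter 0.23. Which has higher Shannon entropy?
B

For binary distributions, entropy is maximized at p=0.5 and decreases as p moves toward 0 or 1.

H(A) = H(0.92) = 0.4022 bits
H(B) = H(0.23) = 0.7780 bits

Distribution B (p=0.23) is closer to uniform (p=0.5), so it has higher entropy.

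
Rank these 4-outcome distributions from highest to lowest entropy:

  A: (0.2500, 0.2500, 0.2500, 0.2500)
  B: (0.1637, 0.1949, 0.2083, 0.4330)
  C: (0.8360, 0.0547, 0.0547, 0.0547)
A > B > C

Key insight: Entropy is maximized by uniform distributions and minimized by concentrated distributions.

- Uniform distributions have maximum entropy log₂(4) = 2.0000 bits
- The more "peaked" or concentrated a distribution, the lower its entropy

Entropies:
  H(A) = 2.0000 bits
  H(B) = 1.8816 bits
  H(C) = 0.9037 bits

Ranking: A > B > C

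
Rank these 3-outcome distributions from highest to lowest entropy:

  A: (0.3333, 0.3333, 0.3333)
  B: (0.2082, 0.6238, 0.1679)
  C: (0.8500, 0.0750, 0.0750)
A > B > C

Key insight: Entropy is maximized by uniform distributions and minimized by concentrated distributions.

- Uniform distributions have maximum entropy log₂(3) = 1.5850 bits
- The more "peaked" or concentrated a distribution, the lower its entropy

Entropies:
  H(A) = 1.5850 bits
  H(B) = 1.3284 bits
  H(C) = 0.7598 bits

Ranking: A > B > C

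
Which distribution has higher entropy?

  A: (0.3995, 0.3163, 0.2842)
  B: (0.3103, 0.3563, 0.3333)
B

Both distributions are close to uniform, making this a harder comparison.

H(A) = 1.5699 bits
H(B) = 1.5827 bits

The distribution closer to uniform has higher entropy.
Answer: B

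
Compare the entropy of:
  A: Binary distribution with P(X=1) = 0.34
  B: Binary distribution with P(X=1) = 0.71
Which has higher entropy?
A

For binary distributions, entropy is maximized at p=0.5 and decreases as p moves toward 0 or 1.

H(A) = H(0.34) = 0.9248 bits
H(B) = H(0.71) = 0.8687 bits

Distribution A (p=0.34) is closer to uniform (p=0.5), so it has higher entropy.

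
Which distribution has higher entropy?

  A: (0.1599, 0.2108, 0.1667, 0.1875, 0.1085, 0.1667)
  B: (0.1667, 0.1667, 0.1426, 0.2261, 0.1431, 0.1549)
B

Both distributions are close to uniform, making this a harder comparison.

H(A) = 2.5584 bits
H(B) = 2.5654 bits

The distribution closer to uniform has higher entropy.
Answer: B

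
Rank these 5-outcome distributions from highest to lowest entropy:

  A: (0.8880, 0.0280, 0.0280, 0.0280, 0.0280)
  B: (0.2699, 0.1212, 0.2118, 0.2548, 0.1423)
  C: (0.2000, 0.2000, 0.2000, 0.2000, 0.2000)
C > B > A

Key insight: Entropy is maximized by uniform distributions and minimized by concentrated distributions.

- Uniform distributions have maximum entropy log₂(5) = 2.3219 bits
- The more "peaked" or concentrated a distribution, the lower its entropy

Entropies:
  H(A) = 0.7299 bits
  H(B) = 2.2561 bits
  H(C) = 2.3219 bits

Ranking: C > B > A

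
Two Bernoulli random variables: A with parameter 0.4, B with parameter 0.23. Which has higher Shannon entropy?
A

For binary distributions, entropy is maximized at p=0.5 and decreases as p moves toward 0 or 1.

H(A) = H(0.4) = 0.9710 bits
H(B) = H(0.23) = 0.7780 bits

Distribution A (p=0.4) is closer to uniform (p=0.5), so it has higher entropy.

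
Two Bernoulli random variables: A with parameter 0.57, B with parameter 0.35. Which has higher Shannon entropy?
A

For binary distributions, entropy is maximized at p=0.5 and decreases as p moves toward 0 or 1.

H(A) = H(0.57) = 0.9858 bits
H(B) = H(0.35) = 0.9341 bits

Distribution A (p=0.57) is closer to uniform (p=0.5), so it has higher entropy.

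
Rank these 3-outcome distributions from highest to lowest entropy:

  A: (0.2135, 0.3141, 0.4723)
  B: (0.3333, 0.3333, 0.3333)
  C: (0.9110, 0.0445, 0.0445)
B > A > C

Key insight: Entropy is maximized by uniform distributions and minimized by concentrated distributions.

- Uniform distributions have maximum entropy log₂(3) = 1.5850 bits
- The more "peaked" or concentrated a distribution, the lower its entropy

Entropies:
  H(A) = 1.5115 bits
  H(B) = 1.5850 bits
  H(C) = 0.5221 bits

Ranking: B > A > C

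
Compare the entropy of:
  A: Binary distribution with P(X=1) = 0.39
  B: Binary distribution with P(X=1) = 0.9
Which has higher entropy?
A

For binary distributions, entropy is maximized at p=0.5 and decreases as p moves toward 0 or 1.

H(A) = H(0.39) = 0.9648 bits
H(B) = H(0.9) = 0.4690 bits

Distribution A (p=0.39) is closer to uniform (p=0.5), so it has higher entropy.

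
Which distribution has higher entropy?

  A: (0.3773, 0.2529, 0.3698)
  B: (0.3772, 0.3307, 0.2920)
B

Both distributions are close to uniform, making this a harder comparison.

H(A) = 1.5629 bits
H(B) = 1.5771 bits

The distribution closer to uniform has higher entropy.
Answer: B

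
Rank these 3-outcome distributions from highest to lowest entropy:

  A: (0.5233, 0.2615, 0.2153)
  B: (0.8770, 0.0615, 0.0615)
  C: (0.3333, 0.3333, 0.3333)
C > A > B

Key insight: Entropy is maximized by uniform distributions and minimized by concentrated distributions.

- Uniform distributions have maximum entropy log₂(3) = 1.5850 bits
- The more "peaked" or concentrated a distribution, the lower its entropy

Entropies:
  H(A) = 1.4719 bits
  H(B) = 0.6609 bits
  H(C) = 1.5850 bits

Ranking: C > A > B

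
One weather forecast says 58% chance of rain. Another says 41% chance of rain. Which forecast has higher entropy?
58% forecast

Treat each forecast as a Bernoulli distribution. Binary entropy is maximized at p=0.5 and falls off symmetrically toward 0 or 1. The 58% forecast is closer to 50%, so it is more uncertain. H(58%) ≈ 0.981 bits, H(41%) ≈ 0.977 bits.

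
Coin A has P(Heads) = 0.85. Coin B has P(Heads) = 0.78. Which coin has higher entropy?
B

For binary distributions, entropy is maximized at p=0.5 and decreases as p moves toward 0 or 1.

H(A) = H(0.85) = 0.6098 bits
H(B) = H(0.78) = 0.7602 bits

Distribution B (p=0.78) is closer to uniform (p=0.5), so it has higher entropy.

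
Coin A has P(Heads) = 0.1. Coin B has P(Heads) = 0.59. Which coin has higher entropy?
B

For binary distributions, entropy is maximized at p=0.5 and decreases as p moves toward 0 or 1.

H(A) = H(0.1) = 0.4690 bits
H(B) = H(0.59) = 0.9765 bits

Distribution B (p=0.59) is closer to uniform (p=0.5), so it has higher entropy.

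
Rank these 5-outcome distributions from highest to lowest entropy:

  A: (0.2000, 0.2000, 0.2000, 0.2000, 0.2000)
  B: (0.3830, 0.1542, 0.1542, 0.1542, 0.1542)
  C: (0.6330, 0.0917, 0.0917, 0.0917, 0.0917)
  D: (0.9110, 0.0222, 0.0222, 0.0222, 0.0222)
A > B > C > D

Key insight: Entropy is maximized by uniform distributions and minimized by concentrated distributions.

Entropies:
  H(A) = 2.3219 bits
  H(B) = 2.1941 bits
  H(C) = 1.6823 bits
  H(D) = 0.6111 bits

Ranking: A > B > C > D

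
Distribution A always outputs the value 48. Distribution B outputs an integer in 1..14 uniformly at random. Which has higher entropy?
B

A is deterministic, so H(A) = 0. B is uniform over 14 outcomes, so H(B) = log₂(14) = 3.807 bits. Any distribution with genuine randomness has higher entropy than a deterministic one.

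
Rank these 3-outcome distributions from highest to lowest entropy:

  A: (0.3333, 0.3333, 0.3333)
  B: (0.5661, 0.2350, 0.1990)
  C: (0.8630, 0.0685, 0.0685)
A > B > C

Key insight: Entropy is maximized by uniform distributions and minimized by concentrated distributions.

- Uniform distributions have maximum entropy log₂(3) = 1.5850 bits
- The more "peaked" or concentrated a distribution, the lower its entropy

Entropies:
  H(A) = 1.5850 bits
  H(B) = 1.4191 bits
  H(C) = 0.7133 bits

Ranking: A > B > C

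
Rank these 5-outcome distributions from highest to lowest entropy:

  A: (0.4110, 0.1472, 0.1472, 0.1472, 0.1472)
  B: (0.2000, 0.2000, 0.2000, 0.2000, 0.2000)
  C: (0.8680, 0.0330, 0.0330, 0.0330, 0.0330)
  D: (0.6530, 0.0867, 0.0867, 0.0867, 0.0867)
B > A > D > C

Key insight: Entropy is maximized by uniform distributions and minimized by concentrated distributions.

Entropies:
  H(A) = 2.1550 bits
  H(B) = 2.3219 bits
  H(C) = 0.8269 bits
  H(D) = 1.6254 bits

Ranking: B > A > D > C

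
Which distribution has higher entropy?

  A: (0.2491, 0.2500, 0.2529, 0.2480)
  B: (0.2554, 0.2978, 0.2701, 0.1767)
A

Both distributions are close to uniform, making this a harder comparison.

H(A) = 2.0000 bits
H(B) = 1.9753 bits

The distribution closer to uniform has higher entropy.
Answer: A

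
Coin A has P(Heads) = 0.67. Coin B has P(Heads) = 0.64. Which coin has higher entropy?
B

For binary distributions, entropy is maximized at p=0.5 and decreases as p moves toward 0 or 1.

H(A) = H(0.67) = 0.9149 bits
H(B) = H(0.64) = 0.9427 bits

Distribution B (p=0.64) is closer to uniform (p=0.5), so it has higher entropy.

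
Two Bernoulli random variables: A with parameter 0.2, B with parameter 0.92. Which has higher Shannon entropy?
A

For binary distributions, entropy is maximized at p=0.5 and decreases as p moves toward 0 or 1.

H(A) = H(0.2) = 0.7219 bits
H(B) = H(0.92) = 0.4022 bits

Distribution A (p=0.2) is closer to uniform (p=0.5), so it has higher entropy.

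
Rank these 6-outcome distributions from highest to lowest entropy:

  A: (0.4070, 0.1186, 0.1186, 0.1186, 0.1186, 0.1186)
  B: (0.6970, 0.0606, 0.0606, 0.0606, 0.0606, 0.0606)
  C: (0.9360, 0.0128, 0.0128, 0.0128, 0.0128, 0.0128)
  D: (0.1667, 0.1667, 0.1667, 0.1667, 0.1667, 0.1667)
D > A > B > C

Key insight: Entropy is maximized by uniform distributions and minimized by concentrated distributions.

Entropies:
  H(A) = 2.3518 bits
  H(B) = 1.5885 bits
  H(C) = 0.4917 bits
  H(D) = 2.5850 bits

Ranking: D > A > B > C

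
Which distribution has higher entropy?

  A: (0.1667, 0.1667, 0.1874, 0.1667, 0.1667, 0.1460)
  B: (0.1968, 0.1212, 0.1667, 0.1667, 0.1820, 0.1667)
A

Both distributions are close to uniform, making this a harder comparison.

H(A) = 2.5812 bits
H(B) = 2.5704 bits

The distribution closer to uniform has higher entropy.
Answer: A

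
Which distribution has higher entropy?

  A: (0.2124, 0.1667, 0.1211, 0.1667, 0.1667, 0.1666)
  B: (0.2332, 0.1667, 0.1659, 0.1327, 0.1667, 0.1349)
A

Both distributions are close to uniform, making this a harder comparison.

H(A) = 2.5667 bits
H(B) = 2.5579 bits

The distribution closer to uniform has higher entropy.
Answer: A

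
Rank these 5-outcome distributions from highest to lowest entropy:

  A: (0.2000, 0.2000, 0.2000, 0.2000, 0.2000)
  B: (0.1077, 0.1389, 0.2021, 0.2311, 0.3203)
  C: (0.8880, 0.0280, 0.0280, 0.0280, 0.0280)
A > B > C

Key insight: Entropy is maximized by uniform distributions and minimized by concentrated distributions.

- Uniform distributions have maximum entropy log₂(5) = 2.3219 bits
- The more "peaked" or concentrated a distribution, the lower its entropy

Entropies:
  H(A) = 2.3219 bits
  H(B) = 2.2225 bits
  H(C) = 0.7299 bits

Ranking: A > B > C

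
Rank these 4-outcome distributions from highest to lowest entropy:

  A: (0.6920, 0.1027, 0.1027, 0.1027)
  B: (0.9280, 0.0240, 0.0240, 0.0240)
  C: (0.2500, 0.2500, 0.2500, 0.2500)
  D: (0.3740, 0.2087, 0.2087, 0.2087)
C > D > A > B

Key insight: Entropy is maximized by uniform distributions and minimized by concentrated distributions.

Entropies:
  H(A) = 1.3790 bits
  H(B) = 0.4875 bits
  H(C) = 2.0000 bits
  H(D) = 1.9459 bits

Ranking: C > D > A > B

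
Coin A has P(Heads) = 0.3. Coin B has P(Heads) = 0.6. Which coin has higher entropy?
B

For binary distributions, entropy is maximized at p=0.5 and decreases as p moves toward 0 or 1.

H(A) = H(0.3) = 0.8813 bits
H(B) = H(0.6) = 0.9710 bits

Distribution B (p=0.6) is closer to uniform (p=0.5), so it has higher entropy.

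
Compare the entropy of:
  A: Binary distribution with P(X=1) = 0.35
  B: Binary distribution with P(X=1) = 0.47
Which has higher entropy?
B

For binary distributions, entropy is maximized at p=0.5 and decreases as p moves toward 0 or 1.

H(A) = H(0.35) = 0.9341 bits
H(B) = H(0.47) = 0.9974 bits

Distribution B (p=0.47) is closer to uniform (p=0.5), so it has higher entropy.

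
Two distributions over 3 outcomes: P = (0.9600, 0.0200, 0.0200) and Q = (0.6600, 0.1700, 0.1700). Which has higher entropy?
Q

P is highly concentrated on one outcome (96%), making it nearly deterministic. Q spreads its mass more evenly (max 66%). The more spread-out distribution has higher entropy: H(P) ≈ 0.282 bits, H(Q) ≈ 1.265 bits.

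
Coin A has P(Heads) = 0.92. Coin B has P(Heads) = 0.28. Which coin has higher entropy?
B

For binary distributions, entropy is maximized at p=0.5 and decreases as p moves toward 0 or 1.

H(A) = H(0.92) = 0.4022 bits
H(B) = H(0.28) = 0.8555 bits

Distribution B (p=0.28) is closer to uniform (p=0.5), so it has higher entropy.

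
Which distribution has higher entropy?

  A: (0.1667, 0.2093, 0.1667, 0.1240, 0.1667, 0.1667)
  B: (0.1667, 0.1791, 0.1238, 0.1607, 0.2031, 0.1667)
B

Both distributions are close to uniform, making this a harder comparison.

H(A) = 2.5690 bits
H(B) = 2.5700 bits

The distribution closer to uniform has higher entropy.
Answer: B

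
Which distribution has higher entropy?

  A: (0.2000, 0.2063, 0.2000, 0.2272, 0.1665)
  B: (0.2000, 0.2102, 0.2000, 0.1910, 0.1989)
B

Both distributions are close to uniform, making this a harder comparison.

H(A) = 2.3149 bits
H(B) = 2.3213 bits

The distribution closer to uniform has higher entropy.
Answer: B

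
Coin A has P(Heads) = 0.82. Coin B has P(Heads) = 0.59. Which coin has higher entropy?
B

For binary distributions, entropy is maximized at p=0.5 and decreases as p moves toward 0 or 1.

H(A) = H(0.82) = 0.6801 bits
H(B) = H(0.59) = 0.9765 bits

Distribution B (p=0.59) is closer to uniform (p=0.5), so it has higher entropy.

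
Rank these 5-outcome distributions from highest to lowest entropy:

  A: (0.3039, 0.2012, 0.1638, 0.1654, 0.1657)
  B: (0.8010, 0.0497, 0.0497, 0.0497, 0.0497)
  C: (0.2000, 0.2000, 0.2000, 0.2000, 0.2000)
C > A > B

Key insight: Entropy is maximized by uniform distributions and minimized by concentrated distributions.

- Uniform distributions have maximum entropy log₂(5) = 2.3219 bits
- The more "peaked" or concentrated a distribution, the lower its entropy

Entropies:
  H(A) = 2.2742 bits
  H(B) = 1.1179 bits
  H(C) = 2.3219 bits

Ranking: C > A > B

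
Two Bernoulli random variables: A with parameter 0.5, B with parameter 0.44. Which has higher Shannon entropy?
A

For binary distributions, entropy is maximized at p=0.5 and decreases as p moves toward 0 or 1.

H(A) = H(0.5) = 1.0000 bits
H(B) = H(0.44) = 0.9896 bits

Distribution A (p=0.5) is closer to uniform (p=0.5), so it has higher entropy.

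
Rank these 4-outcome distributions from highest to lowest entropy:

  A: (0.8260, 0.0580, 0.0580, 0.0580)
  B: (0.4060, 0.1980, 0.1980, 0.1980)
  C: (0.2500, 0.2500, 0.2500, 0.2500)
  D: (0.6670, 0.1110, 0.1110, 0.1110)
C > B > D > A

Key insight: Entropy is maximized by uniform distributions and minimized by concentrated distributions.

Entropies:
  H(A) = 0.9426 bits
  H(B) = 1.9158 bits
  H(C) = 2.0000 bits
  H(D) = 1.4458 bits

Ranking: C > B > D > A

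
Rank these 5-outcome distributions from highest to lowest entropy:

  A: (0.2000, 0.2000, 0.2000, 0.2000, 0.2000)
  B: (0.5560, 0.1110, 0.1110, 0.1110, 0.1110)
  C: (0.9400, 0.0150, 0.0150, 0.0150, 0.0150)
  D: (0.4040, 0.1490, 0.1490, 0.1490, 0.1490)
A > D > B > C

Key insight: Entropy is maximized by uniform distributions and minimized by concentrated distributions.

Entropies:
  H(A) = 2.3219 bits
  H(B) = 1.8789 bits
  H(C) = 0.4474 bits
  H(D) = 2.1652 bits

Ranking: A > D > B > C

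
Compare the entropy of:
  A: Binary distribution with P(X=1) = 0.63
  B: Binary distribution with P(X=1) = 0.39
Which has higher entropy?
B

For binary distributions, entropy is maximized at p=0.5 and decreases as p moves toward 0 or 1.

H(A) = H(0.63) = 0.9507 bits
H(B) = H(0.39) = 0.9648 bits

Distribution B (p=0.39) is closer to uniform (p=0.5), so it has higher entropy.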